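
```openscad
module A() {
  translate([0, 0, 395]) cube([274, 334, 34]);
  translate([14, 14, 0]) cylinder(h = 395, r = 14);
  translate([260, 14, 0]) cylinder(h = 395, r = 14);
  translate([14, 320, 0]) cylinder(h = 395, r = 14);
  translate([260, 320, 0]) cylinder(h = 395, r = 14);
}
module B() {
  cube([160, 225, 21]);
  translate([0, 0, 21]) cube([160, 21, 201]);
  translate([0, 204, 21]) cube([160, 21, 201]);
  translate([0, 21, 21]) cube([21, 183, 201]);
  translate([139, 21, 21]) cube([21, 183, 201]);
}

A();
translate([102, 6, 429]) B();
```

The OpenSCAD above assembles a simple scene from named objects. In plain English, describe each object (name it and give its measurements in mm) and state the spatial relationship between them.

A is a four-legged stool. The seat is a 274×334×34 mm slab whose top surface is at z = 429 mm; four round legs, each 28 mm in diameter, run from the floor (z = 0) to the underside of the seat, each leg's axis is inset half a diameter from the nearest pair of seat edges (so the leg's bounding box is flush with the corner).

B is an open storage box with external size 160×225×222 mm and wall thickness 21 mm (the base is also 21 mm thick). The base covers the whole footprint; the four walls stand on the base, with the y-facing walls full-width and the x-facing walls fitting between their inner faces.

The open box is on top of the stool.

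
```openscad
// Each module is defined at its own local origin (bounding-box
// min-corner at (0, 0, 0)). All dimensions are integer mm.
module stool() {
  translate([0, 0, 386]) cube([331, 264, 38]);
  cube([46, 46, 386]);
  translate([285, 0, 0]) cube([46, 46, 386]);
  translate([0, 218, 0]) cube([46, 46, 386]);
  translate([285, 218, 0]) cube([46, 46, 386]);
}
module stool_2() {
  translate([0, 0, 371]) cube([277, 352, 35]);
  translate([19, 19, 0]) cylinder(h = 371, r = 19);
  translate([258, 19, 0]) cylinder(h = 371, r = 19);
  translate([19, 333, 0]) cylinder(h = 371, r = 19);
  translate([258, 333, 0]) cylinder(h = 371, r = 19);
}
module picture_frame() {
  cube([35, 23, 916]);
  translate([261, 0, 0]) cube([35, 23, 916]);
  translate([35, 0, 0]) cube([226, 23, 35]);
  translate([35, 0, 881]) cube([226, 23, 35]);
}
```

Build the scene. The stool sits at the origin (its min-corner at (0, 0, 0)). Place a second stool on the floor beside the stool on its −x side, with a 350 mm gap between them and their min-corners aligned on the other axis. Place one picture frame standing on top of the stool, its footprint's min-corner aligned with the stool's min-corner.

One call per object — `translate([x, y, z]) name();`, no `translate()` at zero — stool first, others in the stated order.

stool();
translate([-627, 0, 0]) stool_2();
translate([0, 0, 424]) picture_frame();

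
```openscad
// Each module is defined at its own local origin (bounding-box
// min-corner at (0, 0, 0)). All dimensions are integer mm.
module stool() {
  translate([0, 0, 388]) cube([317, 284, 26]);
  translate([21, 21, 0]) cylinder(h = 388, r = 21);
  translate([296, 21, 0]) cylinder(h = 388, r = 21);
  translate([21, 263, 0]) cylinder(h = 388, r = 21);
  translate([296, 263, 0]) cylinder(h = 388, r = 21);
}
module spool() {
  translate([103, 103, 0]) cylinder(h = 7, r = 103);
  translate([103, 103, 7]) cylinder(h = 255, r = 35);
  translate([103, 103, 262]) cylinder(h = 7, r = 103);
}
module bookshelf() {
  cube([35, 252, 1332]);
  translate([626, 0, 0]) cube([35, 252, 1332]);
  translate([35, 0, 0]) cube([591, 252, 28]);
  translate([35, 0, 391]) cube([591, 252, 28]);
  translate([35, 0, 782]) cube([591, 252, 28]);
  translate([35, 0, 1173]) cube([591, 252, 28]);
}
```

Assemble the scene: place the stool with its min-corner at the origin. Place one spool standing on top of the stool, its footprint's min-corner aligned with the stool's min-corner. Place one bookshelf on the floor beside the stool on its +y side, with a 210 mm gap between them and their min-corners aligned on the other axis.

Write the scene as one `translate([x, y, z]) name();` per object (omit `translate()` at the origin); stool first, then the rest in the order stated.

stool();
translate([0, 0, 414]) spool();
translate([0, 494, 0]) bookshelf();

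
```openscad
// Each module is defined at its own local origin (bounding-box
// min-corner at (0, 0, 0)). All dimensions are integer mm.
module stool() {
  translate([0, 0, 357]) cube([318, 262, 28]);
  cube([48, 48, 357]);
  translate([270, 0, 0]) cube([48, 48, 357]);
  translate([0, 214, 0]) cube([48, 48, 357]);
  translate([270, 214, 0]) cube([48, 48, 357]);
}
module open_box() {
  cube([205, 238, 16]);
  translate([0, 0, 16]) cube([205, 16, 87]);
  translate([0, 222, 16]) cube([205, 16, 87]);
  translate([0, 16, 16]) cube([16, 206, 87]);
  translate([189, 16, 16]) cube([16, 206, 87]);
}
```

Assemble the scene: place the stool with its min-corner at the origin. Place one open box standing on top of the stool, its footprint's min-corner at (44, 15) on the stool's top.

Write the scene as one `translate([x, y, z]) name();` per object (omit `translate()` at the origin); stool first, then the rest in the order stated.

stool();
translate([44, 15, 385]) open_box();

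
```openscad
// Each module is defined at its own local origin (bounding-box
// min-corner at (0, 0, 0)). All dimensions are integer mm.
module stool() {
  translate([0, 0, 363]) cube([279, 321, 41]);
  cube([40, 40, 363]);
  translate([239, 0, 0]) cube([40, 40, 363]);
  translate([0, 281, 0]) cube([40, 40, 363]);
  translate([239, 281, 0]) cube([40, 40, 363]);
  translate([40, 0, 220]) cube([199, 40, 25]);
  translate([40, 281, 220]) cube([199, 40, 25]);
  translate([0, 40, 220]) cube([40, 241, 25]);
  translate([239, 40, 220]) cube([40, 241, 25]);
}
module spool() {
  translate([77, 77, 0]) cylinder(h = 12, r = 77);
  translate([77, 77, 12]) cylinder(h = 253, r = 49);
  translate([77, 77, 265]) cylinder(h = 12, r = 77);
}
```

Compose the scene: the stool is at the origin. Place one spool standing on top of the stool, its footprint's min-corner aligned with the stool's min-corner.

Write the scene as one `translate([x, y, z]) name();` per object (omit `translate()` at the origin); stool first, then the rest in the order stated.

stool();
translate([0, 0, 404]) spool();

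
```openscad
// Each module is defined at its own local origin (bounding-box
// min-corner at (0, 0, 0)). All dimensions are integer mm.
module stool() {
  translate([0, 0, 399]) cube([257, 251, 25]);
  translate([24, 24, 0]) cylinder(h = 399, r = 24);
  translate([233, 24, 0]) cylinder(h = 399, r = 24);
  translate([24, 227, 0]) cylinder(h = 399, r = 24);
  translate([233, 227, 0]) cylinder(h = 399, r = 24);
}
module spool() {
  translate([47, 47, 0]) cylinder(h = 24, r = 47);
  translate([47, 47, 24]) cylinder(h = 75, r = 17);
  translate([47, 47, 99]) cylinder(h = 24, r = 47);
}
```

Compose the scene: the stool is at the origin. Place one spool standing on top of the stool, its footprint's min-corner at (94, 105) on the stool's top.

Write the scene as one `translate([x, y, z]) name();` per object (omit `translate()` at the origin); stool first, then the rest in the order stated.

stool();
translate([94, 105, 424]) spool();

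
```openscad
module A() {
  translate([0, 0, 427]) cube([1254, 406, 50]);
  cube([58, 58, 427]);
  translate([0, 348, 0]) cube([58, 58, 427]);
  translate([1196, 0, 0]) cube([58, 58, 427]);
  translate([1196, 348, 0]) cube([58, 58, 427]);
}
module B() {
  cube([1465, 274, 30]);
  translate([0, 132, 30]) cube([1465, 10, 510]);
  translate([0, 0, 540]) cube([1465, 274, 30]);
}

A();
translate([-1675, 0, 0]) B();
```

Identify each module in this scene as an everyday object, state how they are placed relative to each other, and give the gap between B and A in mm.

A is a bench. B is an I-beam. The I-beam is on the floor beside the bench on its −x side. The gap between the I-beam and the bench is 210 mm.

The I-beam's nearest face is 210 mm from the bench's −x face.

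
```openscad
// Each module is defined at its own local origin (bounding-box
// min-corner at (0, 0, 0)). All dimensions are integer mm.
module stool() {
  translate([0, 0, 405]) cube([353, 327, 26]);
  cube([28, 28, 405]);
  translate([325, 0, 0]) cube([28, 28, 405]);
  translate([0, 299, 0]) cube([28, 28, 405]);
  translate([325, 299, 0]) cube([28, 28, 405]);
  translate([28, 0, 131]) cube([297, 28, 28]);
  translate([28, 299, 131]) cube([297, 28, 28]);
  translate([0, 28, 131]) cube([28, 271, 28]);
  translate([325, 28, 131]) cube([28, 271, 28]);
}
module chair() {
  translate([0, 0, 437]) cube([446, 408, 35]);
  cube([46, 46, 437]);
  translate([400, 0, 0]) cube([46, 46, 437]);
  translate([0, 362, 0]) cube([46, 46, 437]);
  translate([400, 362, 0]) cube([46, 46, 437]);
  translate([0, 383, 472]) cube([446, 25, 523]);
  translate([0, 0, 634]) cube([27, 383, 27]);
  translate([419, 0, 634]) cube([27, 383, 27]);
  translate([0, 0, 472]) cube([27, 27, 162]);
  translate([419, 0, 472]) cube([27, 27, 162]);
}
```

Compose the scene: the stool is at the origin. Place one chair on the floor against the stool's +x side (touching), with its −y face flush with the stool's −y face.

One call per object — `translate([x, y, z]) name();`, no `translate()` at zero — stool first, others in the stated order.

stool();
translate([353, 0, 0]) chair();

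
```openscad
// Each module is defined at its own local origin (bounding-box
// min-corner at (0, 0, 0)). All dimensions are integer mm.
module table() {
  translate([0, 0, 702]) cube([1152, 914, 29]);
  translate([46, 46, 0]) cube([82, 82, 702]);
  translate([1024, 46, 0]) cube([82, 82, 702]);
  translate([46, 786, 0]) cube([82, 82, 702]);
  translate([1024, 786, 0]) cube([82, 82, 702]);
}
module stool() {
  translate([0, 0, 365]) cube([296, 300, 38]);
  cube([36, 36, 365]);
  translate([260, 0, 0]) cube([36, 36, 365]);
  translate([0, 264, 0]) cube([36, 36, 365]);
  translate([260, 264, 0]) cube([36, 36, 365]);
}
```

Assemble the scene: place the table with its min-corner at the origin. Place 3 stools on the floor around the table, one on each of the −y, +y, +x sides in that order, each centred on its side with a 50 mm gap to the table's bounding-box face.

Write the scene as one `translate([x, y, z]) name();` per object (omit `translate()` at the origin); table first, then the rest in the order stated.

table();
translate([428, -350, 0]) stool();
translate([428, 964, 0]) stool();
translate([1202, 307, 0]) stool();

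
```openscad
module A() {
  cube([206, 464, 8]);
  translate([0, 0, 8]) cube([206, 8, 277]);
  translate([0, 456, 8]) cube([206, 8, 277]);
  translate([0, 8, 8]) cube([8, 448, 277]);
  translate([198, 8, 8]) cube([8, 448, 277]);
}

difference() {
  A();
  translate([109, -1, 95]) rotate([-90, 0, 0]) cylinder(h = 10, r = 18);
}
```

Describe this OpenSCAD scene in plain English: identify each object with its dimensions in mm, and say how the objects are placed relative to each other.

A is an open storage box with external size 206×464×285 mm and wall thickness 8 mm (the base is also 8 mm thick). The base covers the whole footprint; the four walls stand on the base, with the y-facing walls full-width and the x-facing walls fitting between their inner faces.

The open box has a circular hole of radius 18 mm through its front wall, centred at (x = 109, z = 95).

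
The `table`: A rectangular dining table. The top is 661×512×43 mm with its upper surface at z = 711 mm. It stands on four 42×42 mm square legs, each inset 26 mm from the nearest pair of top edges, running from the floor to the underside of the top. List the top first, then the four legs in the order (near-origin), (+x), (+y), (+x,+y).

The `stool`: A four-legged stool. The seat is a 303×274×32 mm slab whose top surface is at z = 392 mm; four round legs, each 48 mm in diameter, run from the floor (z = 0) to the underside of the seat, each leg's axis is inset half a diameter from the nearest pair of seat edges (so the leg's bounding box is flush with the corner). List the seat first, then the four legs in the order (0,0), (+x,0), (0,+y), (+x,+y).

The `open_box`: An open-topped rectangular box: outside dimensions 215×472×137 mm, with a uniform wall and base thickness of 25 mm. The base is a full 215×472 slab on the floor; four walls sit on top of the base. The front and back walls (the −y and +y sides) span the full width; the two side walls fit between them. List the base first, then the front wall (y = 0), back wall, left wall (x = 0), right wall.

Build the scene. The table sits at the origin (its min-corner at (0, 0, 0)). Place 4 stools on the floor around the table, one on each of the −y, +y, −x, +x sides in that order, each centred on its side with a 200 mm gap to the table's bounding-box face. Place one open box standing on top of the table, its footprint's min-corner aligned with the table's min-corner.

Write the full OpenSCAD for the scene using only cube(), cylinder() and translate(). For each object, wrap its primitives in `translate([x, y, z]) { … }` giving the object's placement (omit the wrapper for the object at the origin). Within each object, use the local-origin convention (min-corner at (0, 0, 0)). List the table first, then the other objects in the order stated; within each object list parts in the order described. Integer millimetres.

translate([0, 0, 668]) cube([661, 512, 43]);
translate([26, 26, 0]) cube([42, 42, 668]);
translate([593, 26, 0]) cube([42, 42, 668]);
translate([26, 444, 0]) cube([42, 42, 668]);
translate([593, 444, 0]) cube([42, 42, 668]);
translate([179, -474, 0]) {
  translate([0, 0, 360]) cube([303, 274, 32]);
  translate([24, 24, 0]) cylinder(h = 360, r = 24);
  translate([279, 24, 0]) cylinder(h = 360, r = 24);
  translate([24, 250, 0]) cylinder(h = 360, r = 24);
  translate([279, 250, 0]) cylinder(h = 360, r = 24);
}
translate([179, 712, 0]) {
  translate([0, 0, 360]) cube([303, 274, 32]);
  translate([24, 24, 0]) cylinder(h = 360, r = 24);
  translate([279, 24, 0]) cylinder(h = 360, r = 24);
  translate([24, 250, 0]) cylinder(h = 360, r = 24);
  translate([279, 250, 0]) cylinder(h = 360, r = 24);
}
translate([-503, 119, 0]) {
  translate([0, 0, 360]) cube([303, 274, 32]);
  translate([24, 24, 0]) cylinder(h = 360, r = 24);
  translate([279, 24, 0]) cylinder(h = 360, r = 24);
  translate([24, 250, 0]) cylinder(h = 360, r = 24);
  translate([279, 250, 0]) cylinder(h = 360, r = 24);
}
translate([861, 119, 0]) {
  translate([0, 0, 360]) cube([303, 274, 32]);
  translate([24, 24, 0]) cylinder(h = 360, r = 24);
  translate([279, 24, 0]) cylinder(h = 360, r = 24);
  translate([24, 250, 0]) cylinder(h = 360, r = 24);
  translate([279, 250, 0]) cylinder(h = 360, r = 24);
}
translate([0, 0, 711]) {
  cube([215, 472, 25]);
  translate([0, 0, 25]) cube([215, 25, 112]);
  translate([0, 447, 25]) cube([215, 25, 112]);
  translate([0, 25, 25]) cube([25, 422, 112]);
  translate([190, 25, 25]) cube([25, 422, 112]);
}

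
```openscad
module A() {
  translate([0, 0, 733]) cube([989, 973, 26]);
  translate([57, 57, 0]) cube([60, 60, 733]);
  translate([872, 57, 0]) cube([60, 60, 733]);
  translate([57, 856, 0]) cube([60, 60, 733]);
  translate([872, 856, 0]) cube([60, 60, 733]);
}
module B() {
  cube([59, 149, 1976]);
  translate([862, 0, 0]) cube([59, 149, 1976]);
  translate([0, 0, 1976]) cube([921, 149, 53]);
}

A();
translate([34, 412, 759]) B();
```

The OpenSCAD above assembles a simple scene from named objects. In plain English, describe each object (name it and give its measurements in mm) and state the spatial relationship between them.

A is a table with a 989×973 mm rectangular top, 26 mm thick, top surface at z = 759 mm, supported by four 60×60 mm square legs, each inset 57 mm from the nearest pair of top edges, running from the floor.

B is a door frame. The clear opening is 803 mm wide and 1976 mm high. Two 59 mm wide jambs, 149 mm deep, stand either side of the opening from the floor to the top of the opening. A 53 mm thick head sits across the top of both jambs, spanning the full outside width of the frame.

The door frame is on top of the table, centred.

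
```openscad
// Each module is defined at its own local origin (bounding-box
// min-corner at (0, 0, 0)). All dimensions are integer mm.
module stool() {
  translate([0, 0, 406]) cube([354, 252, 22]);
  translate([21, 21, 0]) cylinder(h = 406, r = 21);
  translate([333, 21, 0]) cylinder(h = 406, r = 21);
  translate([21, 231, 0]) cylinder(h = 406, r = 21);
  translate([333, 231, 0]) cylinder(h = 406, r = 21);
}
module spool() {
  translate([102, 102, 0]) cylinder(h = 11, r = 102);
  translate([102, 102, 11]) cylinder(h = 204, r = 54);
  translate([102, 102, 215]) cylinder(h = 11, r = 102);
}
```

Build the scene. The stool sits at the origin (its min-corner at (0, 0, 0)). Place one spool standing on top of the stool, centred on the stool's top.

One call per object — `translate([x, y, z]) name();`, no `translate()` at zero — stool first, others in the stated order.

stool();
translate([75, 24, 428]) spool();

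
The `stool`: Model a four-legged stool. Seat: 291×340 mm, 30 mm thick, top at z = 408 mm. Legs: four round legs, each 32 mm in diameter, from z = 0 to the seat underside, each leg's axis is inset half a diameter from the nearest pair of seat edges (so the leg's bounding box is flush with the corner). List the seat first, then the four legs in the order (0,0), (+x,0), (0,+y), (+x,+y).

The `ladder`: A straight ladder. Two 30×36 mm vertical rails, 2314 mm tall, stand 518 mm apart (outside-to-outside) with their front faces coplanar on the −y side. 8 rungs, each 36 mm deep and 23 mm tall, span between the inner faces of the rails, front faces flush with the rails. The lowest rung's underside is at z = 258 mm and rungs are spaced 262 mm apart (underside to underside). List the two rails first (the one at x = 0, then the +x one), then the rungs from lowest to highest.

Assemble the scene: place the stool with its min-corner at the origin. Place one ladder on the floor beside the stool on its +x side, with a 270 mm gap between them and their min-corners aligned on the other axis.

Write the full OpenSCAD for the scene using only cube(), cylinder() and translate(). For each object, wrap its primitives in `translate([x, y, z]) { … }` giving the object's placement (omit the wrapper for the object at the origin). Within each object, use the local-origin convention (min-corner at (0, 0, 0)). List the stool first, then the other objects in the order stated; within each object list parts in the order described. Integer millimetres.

translate([0, 0, 378]) cube([291, 340, 30]);
translate([16, 16, 0]) cylinder(h = 378, r = 16);
translate([275, 16, 0]) cylinder(h = 378, r = 16);
translate([16, 324, 0]) cylinder(h = 378, r = 16);
translate([275, 324, 0]) cylinder(h = 378, r = 16);
translate([561, 0, 0]) {
  cube([30, 36, 2314]);
  translate([488, 0, 0]) cube([30, 36, 2314]);
  translate([30, 0, 258]) cube([458, 36, 23]);
  translate([30, 0, 520]) cube([458, 36, 23]);
  translate([30, 0, 782]) cube([458, 36, 23]);
  translate([30, 0, 1044]) cube([458, 36, 23]);
  translate([30, 0, 1306]) cube([458, 36, 23]);
  translate([30, 0, 1568]) cube([458, 36, 23]);
  translate([30, 0, 1830]) cube([458, 36, 23]);
  translate([30, 0, 2092]) cube([458, 36, 23]);
}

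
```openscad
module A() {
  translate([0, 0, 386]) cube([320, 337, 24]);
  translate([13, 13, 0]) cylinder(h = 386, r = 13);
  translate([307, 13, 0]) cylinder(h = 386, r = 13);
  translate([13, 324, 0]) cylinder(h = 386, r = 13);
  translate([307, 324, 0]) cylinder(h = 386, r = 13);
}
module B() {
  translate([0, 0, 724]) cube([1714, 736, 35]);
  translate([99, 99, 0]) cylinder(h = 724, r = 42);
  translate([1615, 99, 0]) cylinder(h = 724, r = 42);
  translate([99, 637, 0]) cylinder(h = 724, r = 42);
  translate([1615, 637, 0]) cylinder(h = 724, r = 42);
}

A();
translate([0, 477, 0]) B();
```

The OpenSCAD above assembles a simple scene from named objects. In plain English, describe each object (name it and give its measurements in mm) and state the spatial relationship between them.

A is a four-legged stool. The seat is a 320×337×24 mm slab whose top surface is at z = 410 mm; four round legs, each 26 mm in diameter, run from the floor (z = 0) to the underside of the seat, each leg's axis is inset half a diameter from the nearest pair of seat edges (so the leg's bounding box is flush with the corner).

B is a table: top 1714 mm (x) × 736 mm (y), 35 mm thick, upper face at z = 759 mm, on four round legs of 84 mm diameter, each leg's bounding box inset 57 mm from the nearest pair of top edges, running from z = 0 to the bottom of the top.

The table is on the floor beside the stool on its +y side.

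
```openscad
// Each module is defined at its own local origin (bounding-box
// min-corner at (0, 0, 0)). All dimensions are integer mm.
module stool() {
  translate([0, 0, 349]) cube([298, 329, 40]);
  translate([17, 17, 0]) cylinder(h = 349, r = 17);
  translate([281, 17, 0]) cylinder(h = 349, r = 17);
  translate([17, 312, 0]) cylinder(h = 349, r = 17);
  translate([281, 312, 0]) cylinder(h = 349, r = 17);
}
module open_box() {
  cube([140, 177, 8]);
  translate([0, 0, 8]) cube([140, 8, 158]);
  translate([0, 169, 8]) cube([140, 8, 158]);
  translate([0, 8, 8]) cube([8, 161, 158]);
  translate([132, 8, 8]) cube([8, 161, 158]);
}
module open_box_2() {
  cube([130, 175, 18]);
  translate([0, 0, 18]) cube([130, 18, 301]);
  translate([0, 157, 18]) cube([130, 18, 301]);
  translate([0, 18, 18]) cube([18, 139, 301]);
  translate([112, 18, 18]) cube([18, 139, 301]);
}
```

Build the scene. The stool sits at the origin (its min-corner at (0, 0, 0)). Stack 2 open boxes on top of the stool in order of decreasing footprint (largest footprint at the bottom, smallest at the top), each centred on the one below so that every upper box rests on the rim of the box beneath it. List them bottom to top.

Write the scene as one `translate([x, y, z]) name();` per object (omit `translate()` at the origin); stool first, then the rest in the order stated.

stool();
translate([79, 76, 389]) open_box();
translate([84, 77, 555]) open_box_2();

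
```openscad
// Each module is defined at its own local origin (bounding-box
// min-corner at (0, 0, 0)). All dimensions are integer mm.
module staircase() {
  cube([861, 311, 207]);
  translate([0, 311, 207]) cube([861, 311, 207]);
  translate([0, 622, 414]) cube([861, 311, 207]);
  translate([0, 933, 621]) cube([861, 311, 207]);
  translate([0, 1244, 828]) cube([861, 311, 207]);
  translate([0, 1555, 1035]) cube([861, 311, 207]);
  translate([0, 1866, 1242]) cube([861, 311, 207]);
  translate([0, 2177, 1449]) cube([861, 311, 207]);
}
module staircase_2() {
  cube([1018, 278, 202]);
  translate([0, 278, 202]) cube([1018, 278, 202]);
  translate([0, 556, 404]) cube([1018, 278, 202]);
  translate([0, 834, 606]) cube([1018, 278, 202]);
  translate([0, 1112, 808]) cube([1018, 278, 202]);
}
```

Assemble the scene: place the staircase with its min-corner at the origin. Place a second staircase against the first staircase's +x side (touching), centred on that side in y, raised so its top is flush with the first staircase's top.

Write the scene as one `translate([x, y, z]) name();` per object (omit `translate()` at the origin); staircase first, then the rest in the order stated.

staircase();
translate([861, 549, 646]) staircase_2();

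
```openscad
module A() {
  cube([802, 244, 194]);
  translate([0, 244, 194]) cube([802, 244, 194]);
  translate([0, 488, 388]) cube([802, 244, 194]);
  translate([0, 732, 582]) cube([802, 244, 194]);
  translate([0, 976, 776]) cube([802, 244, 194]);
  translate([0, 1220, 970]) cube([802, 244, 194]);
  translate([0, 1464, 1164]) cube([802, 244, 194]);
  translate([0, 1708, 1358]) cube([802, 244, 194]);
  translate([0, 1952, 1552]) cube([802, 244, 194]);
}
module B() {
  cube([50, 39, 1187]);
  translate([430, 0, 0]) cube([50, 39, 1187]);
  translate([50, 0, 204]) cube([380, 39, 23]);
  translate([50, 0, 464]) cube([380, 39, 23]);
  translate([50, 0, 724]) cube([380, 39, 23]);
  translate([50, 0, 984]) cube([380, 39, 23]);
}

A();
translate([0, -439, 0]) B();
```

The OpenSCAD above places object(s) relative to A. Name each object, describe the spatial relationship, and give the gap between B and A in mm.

A is a staircase. B is a ladder. The ladder is on the floor beside the staircase on its −y side. The gap between the ladder and the staircase is 400 mm.

The ladder's nearest face is 400 mm from the staircase's −y face.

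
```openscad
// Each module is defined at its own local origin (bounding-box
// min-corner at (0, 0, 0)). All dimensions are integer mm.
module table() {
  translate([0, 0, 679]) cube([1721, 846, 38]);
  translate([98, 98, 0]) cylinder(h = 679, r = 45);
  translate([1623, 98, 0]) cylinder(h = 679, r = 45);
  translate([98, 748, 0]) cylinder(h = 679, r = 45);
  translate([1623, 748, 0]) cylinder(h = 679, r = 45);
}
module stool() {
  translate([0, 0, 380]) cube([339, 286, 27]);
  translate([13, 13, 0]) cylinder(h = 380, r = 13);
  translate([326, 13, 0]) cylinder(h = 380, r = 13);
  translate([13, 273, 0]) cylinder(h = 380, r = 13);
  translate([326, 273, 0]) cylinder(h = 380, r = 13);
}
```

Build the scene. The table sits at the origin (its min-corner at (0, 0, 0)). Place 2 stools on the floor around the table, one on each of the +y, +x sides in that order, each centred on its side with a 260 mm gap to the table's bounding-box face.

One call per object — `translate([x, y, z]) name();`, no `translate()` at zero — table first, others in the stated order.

table();
translate([691, 1106, 0]) stool();
translate([1981, 280, 0]) stool();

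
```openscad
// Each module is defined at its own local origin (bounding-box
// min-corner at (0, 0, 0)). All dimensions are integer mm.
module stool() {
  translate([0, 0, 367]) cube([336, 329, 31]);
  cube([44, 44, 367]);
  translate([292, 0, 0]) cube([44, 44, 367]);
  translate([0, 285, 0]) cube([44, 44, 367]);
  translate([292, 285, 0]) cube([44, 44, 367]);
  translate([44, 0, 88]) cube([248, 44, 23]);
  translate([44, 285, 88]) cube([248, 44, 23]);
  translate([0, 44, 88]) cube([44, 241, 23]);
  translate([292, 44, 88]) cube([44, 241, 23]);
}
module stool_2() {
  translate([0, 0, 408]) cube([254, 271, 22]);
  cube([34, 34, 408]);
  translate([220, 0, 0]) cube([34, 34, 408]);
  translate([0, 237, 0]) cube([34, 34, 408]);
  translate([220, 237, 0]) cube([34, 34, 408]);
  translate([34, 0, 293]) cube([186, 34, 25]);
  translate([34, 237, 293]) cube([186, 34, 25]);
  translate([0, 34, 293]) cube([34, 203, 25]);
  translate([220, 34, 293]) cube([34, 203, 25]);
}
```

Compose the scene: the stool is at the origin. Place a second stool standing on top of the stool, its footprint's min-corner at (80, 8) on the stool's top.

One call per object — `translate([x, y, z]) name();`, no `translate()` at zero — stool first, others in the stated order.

stool();
translate([80, 8, 398]) stool_2();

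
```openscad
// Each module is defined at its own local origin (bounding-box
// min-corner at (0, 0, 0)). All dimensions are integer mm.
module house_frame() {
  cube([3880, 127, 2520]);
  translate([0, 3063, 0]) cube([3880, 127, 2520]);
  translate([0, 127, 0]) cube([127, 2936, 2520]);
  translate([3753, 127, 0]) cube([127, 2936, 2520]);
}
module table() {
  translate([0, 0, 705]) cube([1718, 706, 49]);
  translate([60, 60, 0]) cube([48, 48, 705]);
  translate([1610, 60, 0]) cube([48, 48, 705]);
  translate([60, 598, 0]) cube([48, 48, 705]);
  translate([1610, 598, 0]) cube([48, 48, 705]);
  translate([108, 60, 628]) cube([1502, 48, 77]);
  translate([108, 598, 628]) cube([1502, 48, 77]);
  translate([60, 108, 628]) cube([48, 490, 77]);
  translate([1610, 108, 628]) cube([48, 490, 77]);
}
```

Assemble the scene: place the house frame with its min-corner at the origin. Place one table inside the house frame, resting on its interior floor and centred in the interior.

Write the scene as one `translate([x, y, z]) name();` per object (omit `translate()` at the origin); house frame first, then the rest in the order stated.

house_frame();
translate([1081, 1242, 0]) table();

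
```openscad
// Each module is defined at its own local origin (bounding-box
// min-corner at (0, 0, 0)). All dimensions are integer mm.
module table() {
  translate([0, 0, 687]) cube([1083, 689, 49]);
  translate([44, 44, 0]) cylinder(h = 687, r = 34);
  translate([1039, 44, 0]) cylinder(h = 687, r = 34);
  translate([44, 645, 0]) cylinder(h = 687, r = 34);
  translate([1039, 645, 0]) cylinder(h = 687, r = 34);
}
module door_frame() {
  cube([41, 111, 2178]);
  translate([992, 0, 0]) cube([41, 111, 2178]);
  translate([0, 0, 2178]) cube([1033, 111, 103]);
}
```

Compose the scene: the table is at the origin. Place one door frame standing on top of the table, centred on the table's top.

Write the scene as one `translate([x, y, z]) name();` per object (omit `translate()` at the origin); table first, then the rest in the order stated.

table();
translate([25, 289, 736]) door_frame();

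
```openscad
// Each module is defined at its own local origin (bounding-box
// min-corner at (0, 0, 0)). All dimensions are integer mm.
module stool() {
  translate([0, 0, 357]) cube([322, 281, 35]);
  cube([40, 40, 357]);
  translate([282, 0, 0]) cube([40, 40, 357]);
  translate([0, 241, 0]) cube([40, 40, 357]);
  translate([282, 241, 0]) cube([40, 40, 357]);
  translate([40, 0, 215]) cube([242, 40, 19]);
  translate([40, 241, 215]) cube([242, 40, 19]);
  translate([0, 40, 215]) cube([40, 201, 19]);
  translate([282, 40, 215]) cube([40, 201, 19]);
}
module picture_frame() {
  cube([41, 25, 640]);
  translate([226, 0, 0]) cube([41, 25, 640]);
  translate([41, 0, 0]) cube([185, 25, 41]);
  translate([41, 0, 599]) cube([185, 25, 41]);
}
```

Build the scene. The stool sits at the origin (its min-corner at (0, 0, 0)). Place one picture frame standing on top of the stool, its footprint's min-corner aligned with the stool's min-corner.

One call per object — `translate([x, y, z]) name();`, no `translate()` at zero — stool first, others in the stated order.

stool();
translate([0, 0, 392]) picture_frame();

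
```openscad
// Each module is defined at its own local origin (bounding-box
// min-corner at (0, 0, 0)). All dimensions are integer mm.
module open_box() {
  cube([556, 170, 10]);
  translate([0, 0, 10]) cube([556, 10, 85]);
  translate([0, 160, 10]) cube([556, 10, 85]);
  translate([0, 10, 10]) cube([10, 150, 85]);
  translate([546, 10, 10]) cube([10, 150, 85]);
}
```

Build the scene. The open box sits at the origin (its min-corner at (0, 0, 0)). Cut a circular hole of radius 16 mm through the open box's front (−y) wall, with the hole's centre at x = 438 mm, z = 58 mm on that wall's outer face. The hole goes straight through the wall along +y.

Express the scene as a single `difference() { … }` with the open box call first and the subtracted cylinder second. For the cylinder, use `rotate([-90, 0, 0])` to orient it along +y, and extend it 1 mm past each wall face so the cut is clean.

difference() {
  open_box();
  translate([438, -1, 58]) rotate([-90, 0, 0]) cylinder(h = 12, r = 16);
}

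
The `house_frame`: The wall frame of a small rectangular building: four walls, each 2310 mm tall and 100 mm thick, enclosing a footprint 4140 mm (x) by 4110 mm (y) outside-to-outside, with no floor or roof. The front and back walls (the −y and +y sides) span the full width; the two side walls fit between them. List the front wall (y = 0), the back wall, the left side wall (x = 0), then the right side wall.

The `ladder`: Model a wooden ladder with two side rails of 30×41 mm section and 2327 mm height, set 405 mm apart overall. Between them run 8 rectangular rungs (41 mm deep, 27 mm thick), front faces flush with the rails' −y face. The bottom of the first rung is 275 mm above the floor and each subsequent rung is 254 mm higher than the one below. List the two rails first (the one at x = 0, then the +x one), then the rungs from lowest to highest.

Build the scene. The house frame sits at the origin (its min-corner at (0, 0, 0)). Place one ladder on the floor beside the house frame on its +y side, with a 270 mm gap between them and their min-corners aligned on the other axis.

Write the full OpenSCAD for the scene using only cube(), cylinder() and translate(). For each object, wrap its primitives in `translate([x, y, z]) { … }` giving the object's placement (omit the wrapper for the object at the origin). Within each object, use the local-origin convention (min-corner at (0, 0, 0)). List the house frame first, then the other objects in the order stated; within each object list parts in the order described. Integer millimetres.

cube([4140, 100, 2310]);
translate([0, 4010, 0]) cube([4140, 100, 2310]);
translate([0, 100, 0]) cube([100, 3910, 2310]);
translate([4040, 100, 0]) cube([100, 3910, 2310]);
translate([0, 4380, 0]) {
  cube([30, 41, 2327]);
  translate([375, 0, 0]) cube([30, 41, 2327]);
  translate([30, 0, 275]) cube([345, 41, 27]);
  translate([30, 0, 529]) cube([345, 41, 27]);
  translate([30, 0, 783]) cube([345, 41, 27]);
  translate([30, 0, 1037]) cube([345, 41, 27]);
  translate([30, 0, 1291]) cube([345, 41, 27]);
  translate([30, 0, 1545]) cube([345, 41, 27]);
  translate([30, 0, 1799]) cube([345, 41, 27]);
  translate([30, 0, 2053]) cube([345, 41, 27]);
}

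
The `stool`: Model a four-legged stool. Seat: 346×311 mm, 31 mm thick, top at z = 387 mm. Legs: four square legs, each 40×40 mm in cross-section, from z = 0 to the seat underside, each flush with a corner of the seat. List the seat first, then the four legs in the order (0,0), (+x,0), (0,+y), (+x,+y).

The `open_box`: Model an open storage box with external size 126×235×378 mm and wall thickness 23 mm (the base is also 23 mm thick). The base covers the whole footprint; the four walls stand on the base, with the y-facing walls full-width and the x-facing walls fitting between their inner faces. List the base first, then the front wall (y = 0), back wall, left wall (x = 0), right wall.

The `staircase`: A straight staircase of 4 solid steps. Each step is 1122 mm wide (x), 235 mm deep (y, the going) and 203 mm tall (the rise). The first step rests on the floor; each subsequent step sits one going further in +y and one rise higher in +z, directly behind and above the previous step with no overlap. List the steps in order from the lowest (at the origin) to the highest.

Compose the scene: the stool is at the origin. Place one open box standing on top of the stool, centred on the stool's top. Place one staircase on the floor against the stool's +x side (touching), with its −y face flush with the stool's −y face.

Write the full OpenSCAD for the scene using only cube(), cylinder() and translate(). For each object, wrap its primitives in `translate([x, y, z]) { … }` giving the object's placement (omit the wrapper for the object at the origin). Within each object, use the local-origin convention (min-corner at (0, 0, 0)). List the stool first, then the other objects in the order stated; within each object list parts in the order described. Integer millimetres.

translate([0, 0, 356]) cube([346, 311, 31]);
cube([40, 40, 356]);
translate([306, 0, 0]) cube([40, 40, 356]);
translate([0, 271, 0]) cube([40, 40, 356]);
translate([306, 271, 0]) cube([40, 40, 356]);
translate([110, 38, 387]) {
  cube([126, 235, 23]);
  translate([0, 0, 23]) cube([126, 23, 355]);
  translate([0, 212, 23]) cube([126, 23, 355]);
  translate([0, 23, 23]) cube([23, 189, 355]);
  translate([103, 23, 23]) cube([23, 189, 355]);
}
translate([346, 0, 0]) {
  cube([1122, 235, 203]);
  translate([0, 235, 203]) cube([1122, 235, 203]);
  translate([0, 470, 406]) cube([1122, 235, 203]);
  translate([0, 705, 609]) cube([1122, 235, 203]);
}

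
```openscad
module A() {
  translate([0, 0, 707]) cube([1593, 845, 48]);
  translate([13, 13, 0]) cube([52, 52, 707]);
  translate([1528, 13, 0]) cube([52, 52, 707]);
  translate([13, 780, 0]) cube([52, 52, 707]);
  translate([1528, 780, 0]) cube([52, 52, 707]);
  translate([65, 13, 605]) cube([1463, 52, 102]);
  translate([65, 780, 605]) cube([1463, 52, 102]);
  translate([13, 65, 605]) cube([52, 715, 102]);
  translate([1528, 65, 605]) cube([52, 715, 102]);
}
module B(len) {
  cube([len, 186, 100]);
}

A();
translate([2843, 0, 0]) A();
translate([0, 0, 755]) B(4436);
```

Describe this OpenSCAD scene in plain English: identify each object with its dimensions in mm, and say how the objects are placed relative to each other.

A is a table: top 1593 mm (x) × 845 mm (y), 48 mm thick, upper face at z = 755 mm, on four 52×52 mm square legs, each inset 13 mm from the nearest pair of top edges, running from z = 0 to the bottom of the top. Four apron rails, 52 mm thick and 102 mm tall, run between adjacent legs with their top edges flush with the underside of the top and their outer faces flush with the legs' outer faces.

B is a rectangular beam 4436 mm long (x), 186 mm deep (y), 100 mm thick (z).

The beam spans the tops of two tables placed 1250 mm apart, resting at z = 755 mm.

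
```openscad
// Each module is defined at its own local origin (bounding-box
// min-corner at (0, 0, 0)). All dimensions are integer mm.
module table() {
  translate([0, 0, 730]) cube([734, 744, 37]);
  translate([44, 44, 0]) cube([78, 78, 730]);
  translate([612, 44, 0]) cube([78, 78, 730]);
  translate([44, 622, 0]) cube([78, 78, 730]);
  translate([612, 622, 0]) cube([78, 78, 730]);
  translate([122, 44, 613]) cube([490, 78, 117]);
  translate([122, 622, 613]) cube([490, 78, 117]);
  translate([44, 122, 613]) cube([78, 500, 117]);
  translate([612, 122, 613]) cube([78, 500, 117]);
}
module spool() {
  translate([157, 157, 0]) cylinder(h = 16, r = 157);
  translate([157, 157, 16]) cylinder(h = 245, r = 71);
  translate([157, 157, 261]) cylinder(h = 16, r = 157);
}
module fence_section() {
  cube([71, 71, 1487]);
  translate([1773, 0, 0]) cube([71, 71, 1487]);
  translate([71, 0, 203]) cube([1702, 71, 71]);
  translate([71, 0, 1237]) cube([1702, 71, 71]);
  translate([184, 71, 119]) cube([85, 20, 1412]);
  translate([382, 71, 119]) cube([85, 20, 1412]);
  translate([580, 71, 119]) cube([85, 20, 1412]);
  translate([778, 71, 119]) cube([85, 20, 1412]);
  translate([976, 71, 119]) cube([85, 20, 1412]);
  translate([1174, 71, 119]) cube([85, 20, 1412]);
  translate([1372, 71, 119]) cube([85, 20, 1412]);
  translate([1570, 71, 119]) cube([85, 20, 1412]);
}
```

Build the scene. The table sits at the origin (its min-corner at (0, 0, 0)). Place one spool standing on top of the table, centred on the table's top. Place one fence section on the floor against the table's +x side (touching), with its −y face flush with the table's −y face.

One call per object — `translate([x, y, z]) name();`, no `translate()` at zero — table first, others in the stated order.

table();
translate([210, 215, 767]) spool();
translate([734, 0, 0]) fence_section();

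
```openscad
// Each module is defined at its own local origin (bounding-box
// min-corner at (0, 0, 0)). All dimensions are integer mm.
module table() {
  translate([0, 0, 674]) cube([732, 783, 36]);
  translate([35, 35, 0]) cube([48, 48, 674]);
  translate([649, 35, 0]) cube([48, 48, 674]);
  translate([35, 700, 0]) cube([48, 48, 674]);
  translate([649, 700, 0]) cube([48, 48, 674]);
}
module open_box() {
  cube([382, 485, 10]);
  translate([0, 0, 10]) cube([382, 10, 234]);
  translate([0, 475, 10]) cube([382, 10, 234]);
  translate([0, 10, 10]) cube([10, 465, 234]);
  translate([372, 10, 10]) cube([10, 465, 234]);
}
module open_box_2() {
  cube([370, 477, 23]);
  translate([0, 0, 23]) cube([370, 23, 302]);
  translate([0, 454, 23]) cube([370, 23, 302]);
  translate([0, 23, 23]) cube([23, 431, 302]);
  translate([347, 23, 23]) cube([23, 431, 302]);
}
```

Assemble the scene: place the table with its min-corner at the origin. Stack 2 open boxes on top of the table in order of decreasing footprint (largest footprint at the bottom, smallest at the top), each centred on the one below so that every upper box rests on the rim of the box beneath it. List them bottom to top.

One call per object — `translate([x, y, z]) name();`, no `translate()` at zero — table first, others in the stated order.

table();
translate([175, 149, 710]) open_box();
translate([181, 153, 954]) open_box_2();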